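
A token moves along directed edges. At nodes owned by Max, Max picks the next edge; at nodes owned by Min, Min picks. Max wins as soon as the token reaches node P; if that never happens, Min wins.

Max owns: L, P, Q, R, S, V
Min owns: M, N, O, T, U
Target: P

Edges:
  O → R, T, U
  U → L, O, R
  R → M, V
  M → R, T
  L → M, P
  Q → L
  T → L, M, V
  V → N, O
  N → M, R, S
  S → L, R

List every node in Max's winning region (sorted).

A0 = {P}
A1: add {L} — L (Max) has L→P.
A2: add {Q, S} — Q (Max) has Q→L; S (Max) has S→L.
A3 = A2; e.g. M (Min) can still go to R. Fixed point.
Max's winning region = {L, P, Q, S}.

L, P, Q, S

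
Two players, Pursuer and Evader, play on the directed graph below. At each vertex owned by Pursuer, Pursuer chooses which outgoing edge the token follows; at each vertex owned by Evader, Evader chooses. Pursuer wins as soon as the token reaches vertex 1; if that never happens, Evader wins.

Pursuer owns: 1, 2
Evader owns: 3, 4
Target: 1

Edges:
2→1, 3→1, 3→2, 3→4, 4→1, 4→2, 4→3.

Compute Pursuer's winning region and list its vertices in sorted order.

1, 2

A0 = {1}
A1: add {2} — 2 (Pursuer) has 2→1.
A2 = A1; e.g. 3 (Evader) can still go to 4. Fixed point.
Pursuer's winning region = {1, 2}.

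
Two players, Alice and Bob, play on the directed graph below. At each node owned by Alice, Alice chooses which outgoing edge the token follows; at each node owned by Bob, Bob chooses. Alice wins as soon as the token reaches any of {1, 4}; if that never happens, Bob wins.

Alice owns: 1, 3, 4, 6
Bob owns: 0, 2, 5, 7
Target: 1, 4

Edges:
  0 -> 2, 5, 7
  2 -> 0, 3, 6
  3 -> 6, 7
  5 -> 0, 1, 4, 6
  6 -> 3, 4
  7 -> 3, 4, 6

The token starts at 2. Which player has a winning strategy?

Bob

A0 = {1, 4}
A1: add {6} — 6 (Alice) has 6→4.
A2: add {3} — 3 (Alice) has 3→6.
A3: add {7} — 7 (Bob): all of {3, 4, 6} already in.
A4 = A3; e.g. 0 (Bob) can still go to 2. Fixed point.
2 never enters the attractor, so Bob can avoid the target forever.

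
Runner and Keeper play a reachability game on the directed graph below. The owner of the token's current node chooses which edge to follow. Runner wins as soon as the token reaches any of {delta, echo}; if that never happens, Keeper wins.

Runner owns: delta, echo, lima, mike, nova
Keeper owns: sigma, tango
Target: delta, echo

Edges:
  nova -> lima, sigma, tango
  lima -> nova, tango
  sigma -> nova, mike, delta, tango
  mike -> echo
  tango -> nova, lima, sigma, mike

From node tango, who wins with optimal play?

A0 = {delta, echo}
A1: add {mike} — mike (Runner) has mike→echo.
A2 = A1; e.g. nova (Runner) has no edge into A1. Fixed point.
tango never enters the attractor, so Keeper can avoid the target forever.

Keeper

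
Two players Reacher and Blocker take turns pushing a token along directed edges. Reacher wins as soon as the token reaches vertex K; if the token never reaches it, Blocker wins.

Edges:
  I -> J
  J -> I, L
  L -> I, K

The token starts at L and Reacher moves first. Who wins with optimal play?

Reacher

Track states (vertex, player-to-move).
A0 = {(K,Reacher), (K,Blocker)}
A1: add {(L,Reacher)}.
(L,Reacher) ∈ A1 ⇒ Reacher forces the target.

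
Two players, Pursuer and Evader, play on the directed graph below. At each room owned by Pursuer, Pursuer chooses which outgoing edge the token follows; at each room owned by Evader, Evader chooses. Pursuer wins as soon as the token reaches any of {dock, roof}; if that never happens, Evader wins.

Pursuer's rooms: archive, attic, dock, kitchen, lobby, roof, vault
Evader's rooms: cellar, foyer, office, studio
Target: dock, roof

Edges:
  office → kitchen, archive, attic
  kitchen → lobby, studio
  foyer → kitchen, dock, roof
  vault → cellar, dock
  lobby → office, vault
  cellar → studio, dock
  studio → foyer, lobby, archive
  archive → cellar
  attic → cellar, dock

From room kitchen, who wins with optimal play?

A0 = {dock, roof}
A1: add {attic, vault} — vault (Pursuer) has vault→dock; attic (Pursuer) has attic→dock.
A2: add {lobby} — lobby (Pursuer) has lobby→vault.
A3: add {kitchen} — kitchen (Pursuer) has kitchen→lobby.
kitchen ∈ A3, so Pursuer can force the target.

Pursuer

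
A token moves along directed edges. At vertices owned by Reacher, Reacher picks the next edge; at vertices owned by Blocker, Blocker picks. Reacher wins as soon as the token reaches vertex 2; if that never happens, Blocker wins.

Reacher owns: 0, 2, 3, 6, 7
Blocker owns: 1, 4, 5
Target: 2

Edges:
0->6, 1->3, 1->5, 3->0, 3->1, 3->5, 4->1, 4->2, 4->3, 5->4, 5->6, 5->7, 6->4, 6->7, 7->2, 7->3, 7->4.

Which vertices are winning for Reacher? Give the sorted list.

A0 = {2}
A1: add {7} — 7 (Reacher) has 7→2.
A2: add {6} — 6 (Reacher) has 6→7.
A3: add {0} — 0 (Reacher) has 0→6.
A4: add {3} — 3 (Reacher) has 3→0.
A5 = A4; e.g. 1 (Blocker) can still go to 5. Fixed point.
Reacher's winning region = {0, 2, 3, 6, 7}.

0, 2, 3, 6, 7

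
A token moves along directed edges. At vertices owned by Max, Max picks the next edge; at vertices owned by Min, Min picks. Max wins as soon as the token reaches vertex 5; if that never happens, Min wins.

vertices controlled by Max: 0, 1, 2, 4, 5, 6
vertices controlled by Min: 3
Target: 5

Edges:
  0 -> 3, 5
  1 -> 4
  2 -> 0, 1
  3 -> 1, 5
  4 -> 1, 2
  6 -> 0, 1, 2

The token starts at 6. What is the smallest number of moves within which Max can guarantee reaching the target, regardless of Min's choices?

2

A0 = {5}
A1: add {0} — 0 (Max) has 0→5.
A2: add {2, 6} — 2 (Max) has 2→0; 6 (Max) has 6→0.
6 enters the attractor at level 2, so Max can force the target in 2 moves from there.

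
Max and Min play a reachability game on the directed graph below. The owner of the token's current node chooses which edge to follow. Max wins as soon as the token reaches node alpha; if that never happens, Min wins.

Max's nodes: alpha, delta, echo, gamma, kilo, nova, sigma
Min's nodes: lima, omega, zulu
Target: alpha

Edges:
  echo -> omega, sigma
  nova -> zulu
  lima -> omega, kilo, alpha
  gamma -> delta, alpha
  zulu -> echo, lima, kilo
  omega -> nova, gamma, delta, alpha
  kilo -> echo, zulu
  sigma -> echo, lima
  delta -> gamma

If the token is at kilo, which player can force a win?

Min

A0 = {alpha}
A1: add {gamma} — gamma (Max) has gamma→alpha.
A2: add {delta} — delta (Max) has delta→gamma.
A3 = A2; e.g. echo (Max) has no edge into A2. Fixed point.
kilo never enters the attractor, so Min can avoid the target forever.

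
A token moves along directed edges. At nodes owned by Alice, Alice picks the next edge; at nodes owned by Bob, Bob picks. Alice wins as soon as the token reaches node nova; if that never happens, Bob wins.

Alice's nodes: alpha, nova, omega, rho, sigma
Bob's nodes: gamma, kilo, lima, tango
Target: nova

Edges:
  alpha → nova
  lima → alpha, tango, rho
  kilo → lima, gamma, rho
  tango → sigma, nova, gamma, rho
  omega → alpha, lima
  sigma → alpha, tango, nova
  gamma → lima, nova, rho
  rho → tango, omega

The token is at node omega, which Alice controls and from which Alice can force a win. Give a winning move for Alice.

alpha

A0 = {nova}
A1: add {alpha, sigma} — alpha (Alice) has alpha→nova; sigma (Alice) has sigma→nova.
A2: add {omega} — omega (Alice) has omega→alpha.
A3: add {rho} — rho (Alice) has rho→omega.
A4 = A3; e.g. lima (Bob) can still go to tango. Fixed point.
From omega, successor alpha is in the attractor (rank 1); the other successor lima is not.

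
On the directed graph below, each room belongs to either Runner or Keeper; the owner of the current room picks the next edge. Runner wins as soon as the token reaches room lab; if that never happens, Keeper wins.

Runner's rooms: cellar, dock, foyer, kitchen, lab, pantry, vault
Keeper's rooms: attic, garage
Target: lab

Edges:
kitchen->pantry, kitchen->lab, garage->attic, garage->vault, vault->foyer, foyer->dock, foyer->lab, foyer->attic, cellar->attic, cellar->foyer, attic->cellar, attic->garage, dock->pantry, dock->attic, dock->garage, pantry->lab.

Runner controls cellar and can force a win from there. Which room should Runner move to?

A0 = {lab}
A1: add {foyer, kitchen, pantry} — kitchen (Runner) has kitchen→lab; pantry (Runner) has pantry→lab; foyer (Runner) has foyer→lab.
A2: add {cellar, dock, vault} — dock (Runner) has dock→pantry; cellar (Runner) has cellar→foyer; vault (Runner) has vault→foyer.
A3 = A2; e.g. attic (Keeper) can still go to garage. Fixed point.
From cellar, successor foyer is in the attractor (rank 1); the other successor attic is not.

foyer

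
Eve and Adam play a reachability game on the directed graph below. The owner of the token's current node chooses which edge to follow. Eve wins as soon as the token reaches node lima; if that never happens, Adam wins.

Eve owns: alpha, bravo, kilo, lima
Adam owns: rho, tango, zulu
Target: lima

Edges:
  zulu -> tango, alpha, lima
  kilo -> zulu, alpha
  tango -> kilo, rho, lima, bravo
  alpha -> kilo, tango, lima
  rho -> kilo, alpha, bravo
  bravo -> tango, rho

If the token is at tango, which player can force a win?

Adam

A0 = {lima}
A1: add {alpha} — alpha (Eve) has alpha→lima.
A2: add {kilo} — kilo (Eve) has kilo→alpha.
A3 = A2; e.g. zulu (Adam) can still go to tango. Fixed point.
tango never enters the attractor, so Adam can avoid the target forever.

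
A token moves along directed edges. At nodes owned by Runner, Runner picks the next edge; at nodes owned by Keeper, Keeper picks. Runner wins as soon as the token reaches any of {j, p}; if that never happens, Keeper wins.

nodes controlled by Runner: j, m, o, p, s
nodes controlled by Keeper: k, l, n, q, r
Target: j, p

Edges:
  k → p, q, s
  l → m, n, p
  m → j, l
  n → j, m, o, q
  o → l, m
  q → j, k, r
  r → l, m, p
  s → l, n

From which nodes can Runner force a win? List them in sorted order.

A0 = {j, p}
A1: add {m} — m (Runner) has m→j.
A2: add {o} — o (Runner) has o→m.
A3 = A2; e.g. k (Keeper) can still go to q. Fixed point.
Runner's winning region = {j, m, o, p}.

j, m, o, p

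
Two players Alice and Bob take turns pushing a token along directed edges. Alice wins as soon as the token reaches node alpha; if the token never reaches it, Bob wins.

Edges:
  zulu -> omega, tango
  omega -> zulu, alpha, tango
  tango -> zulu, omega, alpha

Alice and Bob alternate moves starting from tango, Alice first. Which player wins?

Track states (vertex, player-to-move).
A0 = {(alpha,Alice), (alpha,Bob)}
A1: add {(omega,Alice), (tango,Alice)}.
(tango,Alice) ∈ A1 ⇒ Alice forces the target.

Alice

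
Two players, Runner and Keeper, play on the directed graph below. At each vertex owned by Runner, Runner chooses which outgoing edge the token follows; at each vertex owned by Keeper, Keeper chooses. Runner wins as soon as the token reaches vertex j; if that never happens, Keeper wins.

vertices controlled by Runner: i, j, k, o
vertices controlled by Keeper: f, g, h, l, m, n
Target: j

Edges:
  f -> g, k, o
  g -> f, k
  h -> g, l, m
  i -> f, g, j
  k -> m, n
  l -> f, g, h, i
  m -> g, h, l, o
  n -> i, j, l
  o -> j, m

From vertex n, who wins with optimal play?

Keeper

A0 = {j}
A1: add {i, o} — i (Runner) has i→j; o (Runner) has o→j.
A2 = A1; e.g. f (Keeper) can still go to g. Fixed point.
n never enters the attractor, so Keeper can avoid the target forever.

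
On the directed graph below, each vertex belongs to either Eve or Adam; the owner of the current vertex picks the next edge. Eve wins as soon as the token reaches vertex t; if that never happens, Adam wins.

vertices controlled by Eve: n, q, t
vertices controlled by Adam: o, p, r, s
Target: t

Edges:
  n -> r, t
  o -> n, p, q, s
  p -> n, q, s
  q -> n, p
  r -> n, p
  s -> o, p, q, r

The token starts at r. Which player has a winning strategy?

Adam

A0 = {t}
A1: add {n} — n (Eve) has n→t.
A2: add {q} — q (Eve) has q→n.
A3 = A2; e.g. o (Adam) can still go to p. Fixed point.
r never enters the attractor, so Adam can avoid the target forever.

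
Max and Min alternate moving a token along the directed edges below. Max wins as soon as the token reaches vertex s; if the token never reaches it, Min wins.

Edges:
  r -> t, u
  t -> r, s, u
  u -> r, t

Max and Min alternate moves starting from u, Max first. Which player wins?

Min

Track states (vertex, player-to-move).
A0 = {(s,Max), (s,Min)}
A1: add {(t,Max)}.
A2 = A1; e.g. (r,Max) stays out. (u,Max) never enters ⇒ Min avoids the target.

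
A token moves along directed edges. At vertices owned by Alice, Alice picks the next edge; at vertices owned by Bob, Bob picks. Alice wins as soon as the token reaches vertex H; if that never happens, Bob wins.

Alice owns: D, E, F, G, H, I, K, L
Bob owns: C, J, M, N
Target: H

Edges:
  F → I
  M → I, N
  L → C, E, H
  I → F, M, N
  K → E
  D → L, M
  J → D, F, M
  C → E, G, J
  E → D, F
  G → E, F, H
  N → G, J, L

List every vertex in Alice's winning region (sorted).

A0 = {H}
A1: add {G, L} — G (Alice) has G→H; L (Alice) has L→H.
A2: add {D} — D (Alice) has D→L.
A3: add {E} — E (Alice) has E→D.
A4: add {K} — K (Alice) has K→E.
A5 = A4; e.g. C (Bob) can still go to J. Fixed point.
Alice's winning region = {D, E, G, H, K, L}.

D, E, G, H, K, L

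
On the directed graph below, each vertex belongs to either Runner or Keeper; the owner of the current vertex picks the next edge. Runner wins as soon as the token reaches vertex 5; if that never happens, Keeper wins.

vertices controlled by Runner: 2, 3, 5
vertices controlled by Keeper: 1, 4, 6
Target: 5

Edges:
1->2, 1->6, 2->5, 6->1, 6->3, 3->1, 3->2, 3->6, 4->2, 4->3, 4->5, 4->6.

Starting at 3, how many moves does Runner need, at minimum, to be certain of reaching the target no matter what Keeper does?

A0 = {5}
A1: add {2} — 2 (Runner) has 2→5.
A2: add {3} — 3 (Runner) has 3→2.
A3 = A2; e.g. 1 (Keeper) can still go to 6. Fixed point.
3 enters the attractor at level 2, so Runner can force the target in 2 moves from there.

2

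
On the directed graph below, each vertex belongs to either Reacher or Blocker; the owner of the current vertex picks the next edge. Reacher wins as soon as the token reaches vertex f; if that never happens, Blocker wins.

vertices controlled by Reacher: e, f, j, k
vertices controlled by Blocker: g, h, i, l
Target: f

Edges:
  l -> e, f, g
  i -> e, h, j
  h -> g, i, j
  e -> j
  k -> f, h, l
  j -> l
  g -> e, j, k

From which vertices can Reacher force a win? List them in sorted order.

f, k

A0 = {f}
A1: add {k} — k (Reacher) has k→f.
A2 = A1; e.g. e (Reacher) has no edge into A1. Fixed point.
Reacher's winning region = {f, k}.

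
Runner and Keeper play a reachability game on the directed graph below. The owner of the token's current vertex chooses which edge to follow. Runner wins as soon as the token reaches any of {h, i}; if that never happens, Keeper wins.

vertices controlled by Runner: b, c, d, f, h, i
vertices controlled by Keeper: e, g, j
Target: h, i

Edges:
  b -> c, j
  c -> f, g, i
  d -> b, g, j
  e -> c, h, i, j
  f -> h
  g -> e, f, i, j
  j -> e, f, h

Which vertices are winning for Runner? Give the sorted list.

A0 = {h, i}
A1: add {c, f} — c (Runner) has c→i; f (Runner) has f→h.
A2: add {b} — b (Runner) has b→c.
A3: add {d} — d (Runner) has d→b.
A4 = A3; e.g. e (Keeper) can still go to j. Fixed point.
Runner's winning region = {b, c, d, f, h, i}.

b, c, d, f, h, i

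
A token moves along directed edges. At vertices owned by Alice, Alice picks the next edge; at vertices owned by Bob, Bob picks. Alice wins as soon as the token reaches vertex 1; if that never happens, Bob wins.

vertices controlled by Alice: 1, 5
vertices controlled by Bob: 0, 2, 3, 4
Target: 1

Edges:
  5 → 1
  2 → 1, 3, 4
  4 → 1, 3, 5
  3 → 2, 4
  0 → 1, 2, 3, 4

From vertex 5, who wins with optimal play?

A0 = {1}
A1: add {5} — 5 (Alice) has 5→1.
A2 = A1; e.g. 0 (Bob) can still go to 2. Fixed point.
5 ∈ A1, so Alice can force the target.

Alice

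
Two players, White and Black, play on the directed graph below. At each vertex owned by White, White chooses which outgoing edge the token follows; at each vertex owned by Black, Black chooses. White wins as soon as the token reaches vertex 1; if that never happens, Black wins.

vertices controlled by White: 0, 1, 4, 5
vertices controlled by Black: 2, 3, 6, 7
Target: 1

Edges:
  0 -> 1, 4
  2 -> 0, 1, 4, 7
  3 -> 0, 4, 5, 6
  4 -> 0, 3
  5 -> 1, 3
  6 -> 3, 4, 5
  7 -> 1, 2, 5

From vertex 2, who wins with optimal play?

Black

A0 = {1}
A1: add {0, 5} — 0 (White) has 0→1; 5 (White) has 5→1.
A2: add {4} — 4 (White) has 4→0.
A3 = A2; e.g. 2 (Black) can still go to 7. Fixed point.
2 never enters the attractor, so Black can avoid the target forever.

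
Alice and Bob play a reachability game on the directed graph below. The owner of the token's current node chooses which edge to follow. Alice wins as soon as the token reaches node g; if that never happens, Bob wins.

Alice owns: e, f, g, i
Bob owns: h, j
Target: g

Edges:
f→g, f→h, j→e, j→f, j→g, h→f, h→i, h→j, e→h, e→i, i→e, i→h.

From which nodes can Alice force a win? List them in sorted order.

A0 = {g}
A1: add {f} — f (Alice) has f→g.
A2 = A1; e.g. e (Alice) has no edge into A1. Fixed point.
Alice's winning region = {f, g}.

f, g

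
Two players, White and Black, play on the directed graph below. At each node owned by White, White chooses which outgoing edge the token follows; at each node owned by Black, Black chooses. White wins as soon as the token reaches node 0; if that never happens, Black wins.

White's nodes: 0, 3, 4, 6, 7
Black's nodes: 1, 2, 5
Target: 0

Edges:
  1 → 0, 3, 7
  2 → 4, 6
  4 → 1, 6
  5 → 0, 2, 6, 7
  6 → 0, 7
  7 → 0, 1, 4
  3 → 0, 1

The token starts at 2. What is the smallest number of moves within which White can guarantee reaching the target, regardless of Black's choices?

A0 = {0}
A1: add {3, 6, 7} — 3 (White) has 3→0; 6 (White) has 6→0; 7 (White) has 7→0.
A2: add {1, 4} — 1 (Black): all of {0, 3, 7} already in; 4 (White) has 4→6.
A3: add {2} — 2 (Black): all of {4, 6} already in.
2 enters the attractor at level 3, so White can force the target in 3 moves from there.

3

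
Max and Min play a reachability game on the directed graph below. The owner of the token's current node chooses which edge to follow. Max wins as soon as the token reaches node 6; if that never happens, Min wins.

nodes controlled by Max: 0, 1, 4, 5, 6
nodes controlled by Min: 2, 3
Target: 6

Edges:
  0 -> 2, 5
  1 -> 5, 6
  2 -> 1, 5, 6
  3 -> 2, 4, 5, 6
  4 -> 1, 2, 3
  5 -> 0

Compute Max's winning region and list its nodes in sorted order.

A0 = {6}
A1: add {1} — 1 (Max) has 1→6.
A2: add {4} — 4 (Max) has 4→1.
A3 = A2; e.g. 0 (Max) has no edge into A2. Fixed point.
Max's winning region = {1, 4, 6}.

1, 4, 6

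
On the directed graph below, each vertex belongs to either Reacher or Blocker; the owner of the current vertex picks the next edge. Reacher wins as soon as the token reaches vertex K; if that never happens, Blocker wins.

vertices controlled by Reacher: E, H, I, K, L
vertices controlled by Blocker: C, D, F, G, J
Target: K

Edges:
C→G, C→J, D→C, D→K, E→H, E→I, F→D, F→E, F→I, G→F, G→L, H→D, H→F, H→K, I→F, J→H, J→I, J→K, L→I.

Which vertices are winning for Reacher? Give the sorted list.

A0 = {K}
A1: add {H} — H (Reacher) has H→K.
A2: add {E} — E (Reacher) has E→H.
A3 = A2; e.g. C (Blocker) can still go to G. Fixed point.
Reacher's winning region = {E, H, K}.

E, H, K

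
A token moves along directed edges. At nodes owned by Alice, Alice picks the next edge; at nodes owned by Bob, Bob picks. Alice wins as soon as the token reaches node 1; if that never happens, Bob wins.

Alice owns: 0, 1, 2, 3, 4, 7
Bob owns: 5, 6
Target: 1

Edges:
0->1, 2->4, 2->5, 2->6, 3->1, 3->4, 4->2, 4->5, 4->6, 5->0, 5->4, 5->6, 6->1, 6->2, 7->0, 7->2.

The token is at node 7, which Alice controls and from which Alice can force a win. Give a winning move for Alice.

0

A0 = {1}
A1: add {0, 3} — 0 (Alice) has 0→1; 3 (Alice) has 3→1.
A2: add {7} — 7 (Alice) has 7→0.
A3 = A2; e.g. 2 (Alice) has no edge into A2. Fixed point.
From 7, successor 0 is in the attractor (rank 1); the other successor 2 is not.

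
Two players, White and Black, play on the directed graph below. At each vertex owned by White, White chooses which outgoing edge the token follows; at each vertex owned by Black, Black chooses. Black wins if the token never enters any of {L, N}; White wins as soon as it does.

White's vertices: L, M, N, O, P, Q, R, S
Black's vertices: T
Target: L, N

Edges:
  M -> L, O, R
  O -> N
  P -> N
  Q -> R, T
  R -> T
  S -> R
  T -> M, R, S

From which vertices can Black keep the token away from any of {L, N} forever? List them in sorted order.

Q, R, S, T

A0 = {L, N}
A1: add {M, O, P} — M (White) has M→L; O (White) has O→N; P (White) has P→N.
A2 = A1; e.g. Q (White) has no edge into A1. Fixed point.
White's attractor = {L, M, N, O, P}; Black avoids the target exactly from the complement.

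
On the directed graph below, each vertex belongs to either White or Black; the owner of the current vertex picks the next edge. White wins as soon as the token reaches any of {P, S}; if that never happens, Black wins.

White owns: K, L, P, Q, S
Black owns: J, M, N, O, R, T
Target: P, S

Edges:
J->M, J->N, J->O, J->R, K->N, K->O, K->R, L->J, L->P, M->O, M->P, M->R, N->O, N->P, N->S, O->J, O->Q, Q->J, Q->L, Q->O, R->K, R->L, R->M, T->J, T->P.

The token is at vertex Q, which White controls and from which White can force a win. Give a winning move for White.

L

A0 = {P, S}
A1: add {L} — L (White) has L→P.
A2: add {Q} — Q (White) has Q→L.
A3 = A2; e.g. J (Black) can still go to M. Fixed point.
From Q, successor L is in the attractor (rank 1); the other successors J, O are not.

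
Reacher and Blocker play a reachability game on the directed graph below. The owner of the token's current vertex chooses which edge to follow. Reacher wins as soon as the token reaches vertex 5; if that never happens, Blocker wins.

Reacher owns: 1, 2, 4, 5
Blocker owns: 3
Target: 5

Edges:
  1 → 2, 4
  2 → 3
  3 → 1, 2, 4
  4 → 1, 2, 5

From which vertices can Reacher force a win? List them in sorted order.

A0 = {5}
A1: add {4} — 4 (Reacher) has 4→5.
A2: add {1} — 1 (Reacher) has 1→4.
A3 = A2; e.g. 2 (Reacher) has no edge into A2. Fixed point.
Reacher's winning region = {1, 4, 5}.

1, 4, 5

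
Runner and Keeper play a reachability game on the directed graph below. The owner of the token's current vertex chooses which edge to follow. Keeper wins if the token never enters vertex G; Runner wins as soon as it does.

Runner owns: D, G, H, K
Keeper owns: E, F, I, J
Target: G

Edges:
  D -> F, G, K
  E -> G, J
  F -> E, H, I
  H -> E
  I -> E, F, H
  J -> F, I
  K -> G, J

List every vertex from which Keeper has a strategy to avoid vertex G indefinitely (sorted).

E, F, H, I, J

A0 = {G}
A1: add {D, K} — D (Runner) has D→G; K (Runner) has K→G.
A2 = A1; e.g. E (Keeper) can still go to J. Fixed point.
Runner's attractor = {D, G, K}; Keeper avoids the target exactly from the complement.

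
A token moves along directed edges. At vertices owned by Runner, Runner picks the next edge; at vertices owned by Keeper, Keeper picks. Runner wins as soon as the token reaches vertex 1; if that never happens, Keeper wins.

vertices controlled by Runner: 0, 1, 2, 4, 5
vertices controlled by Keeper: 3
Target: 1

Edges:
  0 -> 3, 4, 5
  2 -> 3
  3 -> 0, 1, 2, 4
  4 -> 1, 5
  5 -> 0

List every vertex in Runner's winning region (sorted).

A0 = {1}
A1: add {4} — 4 (Runner) has 4→1.
A2: add {0} — 0 (Runner) has 0→4.
A3: add {5} — 5 (Runner) has 5→0.
A4 = A3; e.g. 2 (Runner) has no edge into A3. Fixed point.
Runner's winning region = {0, 1, 4, 5}.

0, 1, 4, 5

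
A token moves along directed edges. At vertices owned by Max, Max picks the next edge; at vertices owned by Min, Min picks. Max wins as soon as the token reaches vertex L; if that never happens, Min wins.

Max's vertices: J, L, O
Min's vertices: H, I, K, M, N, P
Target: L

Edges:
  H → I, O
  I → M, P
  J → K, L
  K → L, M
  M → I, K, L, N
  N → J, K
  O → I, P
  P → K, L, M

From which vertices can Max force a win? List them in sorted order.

J, L

A0 = {L}
A1: add {J} — J (Max) has J→L.
A2 = A1; e.g. H (Min) can still go to I. Fixed point.
Max's winning region = {J, L}.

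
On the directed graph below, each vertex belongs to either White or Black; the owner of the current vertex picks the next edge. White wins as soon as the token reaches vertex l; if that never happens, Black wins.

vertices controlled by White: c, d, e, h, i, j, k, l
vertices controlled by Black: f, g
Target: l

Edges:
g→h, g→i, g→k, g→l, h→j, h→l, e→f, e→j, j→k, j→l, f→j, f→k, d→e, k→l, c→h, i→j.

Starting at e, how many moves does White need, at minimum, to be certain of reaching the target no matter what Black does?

2

A0 = {l}
A1: add {h, j, k} — h (White) has h→l; j (White) has j→l; k (White) has k→l.
A2: add {c, e, f, i} — c (White) has c→h; e (White) has e→j; f (Black): all of {j, k} already in; i (White) has i→j.
e enters the attractor at level 2, so White can force the target in 2 moves from there.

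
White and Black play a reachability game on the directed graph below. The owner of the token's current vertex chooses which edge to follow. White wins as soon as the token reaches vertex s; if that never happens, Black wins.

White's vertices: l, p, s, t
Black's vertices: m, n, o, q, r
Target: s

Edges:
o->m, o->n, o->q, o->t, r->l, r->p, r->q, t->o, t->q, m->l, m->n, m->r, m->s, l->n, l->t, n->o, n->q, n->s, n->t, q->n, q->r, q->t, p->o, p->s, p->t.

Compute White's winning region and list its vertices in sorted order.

p, s

A0 = {s}
A1: add {p} — p (White) has p→s.
A2 = A1; e.g. l (White) has no edge into A1. Fixed point.
White's winning region = {p, s}.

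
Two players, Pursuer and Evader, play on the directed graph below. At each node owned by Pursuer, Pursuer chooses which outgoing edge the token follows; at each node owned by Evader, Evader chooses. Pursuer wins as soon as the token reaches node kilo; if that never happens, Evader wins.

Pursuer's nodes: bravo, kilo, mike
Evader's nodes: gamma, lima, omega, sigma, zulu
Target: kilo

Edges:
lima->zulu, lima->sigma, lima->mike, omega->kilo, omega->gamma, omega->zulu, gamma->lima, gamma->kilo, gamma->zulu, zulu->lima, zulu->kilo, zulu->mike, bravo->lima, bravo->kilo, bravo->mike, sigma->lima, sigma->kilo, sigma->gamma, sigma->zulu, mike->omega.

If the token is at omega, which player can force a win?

Evader

A0 = {kilo}
A1: add {bravo} — bravo (Pursuer) has bravo→kilo.
A2 = A1; e.g. lima (Evader) can still go to zulu. Fixed point.
omega never enters the attractor, so Evader can avoid the target forever.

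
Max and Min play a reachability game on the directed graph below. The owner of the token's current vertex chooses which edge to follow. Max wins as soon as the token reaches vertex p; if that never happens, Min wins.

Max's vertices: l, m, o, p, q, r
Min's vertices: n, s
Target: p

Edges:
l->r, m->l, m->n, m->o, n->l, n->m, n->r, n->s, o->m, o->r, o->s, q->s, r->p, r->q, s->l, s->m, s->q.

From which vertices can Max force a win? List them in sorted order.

l, m, o, p, r

A0 = {p}
A1: add {r} — r (Max) has r→p.
A2: add {l, o} — l (Max) has l→r; o (Max) has o→r.
A3: add {m} — m (Max) has m→l.
A4 = A3; e.g. n (Min) can still go to s. Fixed point.
Max's winning region = {l, m, o, p, r}.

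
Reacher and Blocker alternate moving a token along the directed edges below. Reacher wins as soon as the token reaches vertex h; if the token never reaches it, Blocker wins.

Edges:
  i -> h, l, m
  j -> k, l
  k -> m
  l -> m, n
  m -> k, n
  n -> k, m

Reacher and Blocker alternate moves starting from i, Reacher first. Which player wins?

Track states (vertex, player-to-move).
A0 = {(h,Reacher), (h,Blocker)}
A1: add {(i,Reacher)}.
(i,Reacher) ∈ A1 ⇒ Reacher forces the target.

Reacher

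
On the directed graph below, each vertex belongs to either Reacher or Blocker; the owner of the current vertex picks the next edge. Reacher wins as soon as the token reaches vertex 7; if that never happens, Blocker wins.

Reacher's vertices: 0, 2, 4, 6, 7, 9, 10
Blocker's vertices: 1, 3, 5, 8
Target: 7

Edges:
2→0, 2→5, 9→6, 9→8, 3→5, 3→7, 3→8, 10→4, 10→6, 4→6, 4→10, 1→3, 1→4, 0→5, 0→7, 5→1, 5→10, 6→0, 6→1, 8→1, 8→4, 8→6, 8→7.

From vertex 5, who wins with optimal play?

Blocker

A0 = {7}
A1: add {0} — 0 (Reacher) has 0→7.
A2: add {2, 6} — 2 (Reacher) has 2→0; 6 (Reacher) has 6→0.
A3: add {4, 9, 10} — 4 (Reacher) has 4→6; 9 (Reacher) has 9→6; 10 (Reacher) has 10→6.
A4 = A3; e.g. 1 (Blocker) can still go to 3. Fixed point.
5 never enters the attractor, so Blocker can avoid the target forever.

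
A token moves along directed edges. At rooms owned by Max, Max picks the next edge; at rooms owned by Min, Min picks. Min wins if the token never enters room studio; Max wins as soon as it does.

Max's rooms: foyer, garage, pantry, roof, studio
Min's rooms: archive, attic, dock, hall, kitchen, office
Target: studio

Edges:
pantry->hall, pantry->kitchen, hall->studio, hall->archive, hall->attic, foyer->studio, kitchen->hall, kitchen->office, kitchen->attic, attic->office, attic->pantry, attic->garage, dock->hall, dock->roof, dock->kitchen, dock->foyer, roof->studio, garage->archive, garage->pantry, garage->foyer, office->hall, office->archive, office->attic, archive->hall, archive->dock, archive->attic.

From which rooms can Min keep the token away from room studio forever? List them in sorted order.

A0 = {studio}
A1: add {foyer, roof} — roof (Max) has roof→studio; foyer (Max) has foyer→studio.
A2: add {garage} — garage (Max) has garage→foyer.
A3 = A2; e.g. hall (Min) can still go to archive. Fixed point.
Max's attractor = {foyer, garage, roof, studio}; Min avoids the target exactly from the complement.

archive, attic, dock, hall, kitchen, office, pantry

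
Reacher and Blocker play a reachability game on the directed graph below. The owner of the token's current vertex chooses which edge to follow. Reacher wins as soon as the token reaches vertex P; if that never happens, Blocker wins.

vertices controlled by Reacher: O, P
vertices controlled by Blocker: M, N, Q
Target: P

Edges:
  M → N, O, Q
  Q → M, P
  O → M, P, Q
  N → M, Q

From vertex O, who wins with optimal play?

Reacher

A0 = {P}
A1: add {O} — O (Reacher) has O→P.
A2 = A1; e.g. M (Blocker) can still go to N. Fixed point.
O ∈ A1, so Reacher can force the target.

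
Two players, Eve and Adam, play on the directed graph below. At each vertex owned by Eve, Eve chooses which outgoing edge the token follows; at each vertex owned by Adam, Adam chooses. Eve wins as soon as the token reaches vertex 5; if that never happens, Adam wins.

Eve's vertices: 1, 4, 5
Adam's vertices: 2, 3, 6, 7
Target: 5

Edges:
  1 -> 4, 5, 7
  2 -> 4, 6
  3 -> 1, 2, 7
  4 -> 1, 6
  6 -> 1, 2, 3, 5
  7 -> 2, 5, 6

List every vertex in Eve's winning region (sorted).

A0 = {5}
A1: add {1} — 1 (Eve) has 1→5.
A2: add {4} — 4 (Eve) has 4→1.
A3 = A2; e.g. 2 (Adam) can still go to 6. Fixed point.
Eve's winning region = {1, 4, 5}.

1, 4, 5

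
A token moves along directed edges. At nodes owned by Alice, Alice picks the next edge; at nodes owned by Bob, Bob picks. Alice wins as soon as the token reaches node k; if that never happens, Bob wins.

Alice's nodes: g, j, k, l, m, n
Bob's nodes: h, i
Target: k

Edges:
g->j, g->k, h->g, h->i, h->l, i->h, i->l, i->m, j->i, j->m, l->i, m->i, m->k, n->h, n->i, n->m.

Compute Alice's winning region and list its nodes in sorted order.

A0 = {k}
A1: add {g, m} — g (Alice) has g→k; m (Alice) has m→k.
A2: add {j, n} — j (Alice) has j→m; n (Alice) has n→m.
A3 = A2; e.g. h (Bob) can still go to i. Fixed point.
Alice's winning region = {g, j, k, m, n}.

g, j, k, m, n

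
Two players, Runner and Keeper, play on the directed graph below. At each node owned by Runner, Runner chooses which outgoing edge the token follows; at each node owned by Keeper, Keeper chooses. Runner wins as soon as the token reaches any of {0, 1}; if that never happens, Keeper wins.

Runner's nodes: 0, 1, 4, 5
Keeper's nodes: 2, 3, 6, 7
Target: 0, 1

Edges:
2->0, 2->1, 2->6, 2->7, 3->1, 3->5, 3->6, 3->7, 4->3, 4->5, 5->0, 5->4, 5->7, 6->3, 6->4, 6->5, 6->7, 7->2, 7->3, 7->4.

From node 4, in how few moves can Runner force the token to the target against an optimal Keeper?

2

A0 = {0, 1}
A1: add {5} — 5 (Runner) has 5→0.
A2: add {4} — 4 (Runner) has 4→5.
A3 = A2; e.g. 2 (Keeper) can still go to 6. Fixed point.
4 enters the attractor at level 2, so Runner can force the target in 2 moves from there.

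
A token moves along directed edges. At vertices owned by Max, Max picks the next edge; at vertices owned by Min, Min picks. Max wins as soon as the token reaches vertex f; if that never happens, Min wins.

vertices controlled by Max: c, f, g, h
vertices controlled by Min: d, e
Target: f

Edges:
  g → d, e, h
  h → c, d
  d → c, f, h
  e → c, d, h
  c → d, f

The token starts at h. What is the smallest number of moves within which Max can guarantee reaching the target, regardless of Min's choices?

A0 = {f}
A1: add {c} — c (Max) has c→f.
A2: add {h} — h (Max) has h→c.
h enters the attractor at level 2, so Max can force the target in 2 moves from there.

2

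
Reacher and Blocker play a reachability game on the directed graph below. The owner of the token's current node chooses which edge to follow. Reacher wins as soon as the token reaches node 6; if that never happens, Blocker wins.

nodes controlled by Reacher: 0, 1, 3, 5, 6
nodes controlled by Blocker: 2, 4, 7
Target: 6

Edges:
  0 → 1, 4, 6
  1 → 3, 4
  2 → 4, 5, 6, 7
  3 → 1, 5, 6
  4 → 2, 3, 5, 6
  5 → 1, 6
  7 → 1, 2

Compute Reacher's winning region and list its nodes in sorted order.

0, 1, 3, 5, 6

A0 = {6}
A1: add {0, 3, 5} — 0 (Reacher) has 0→6; 3 (Reacher) has 3→6; 5 (Reacher) has 5→6.
A2: add {1} — 1 (Reacher) has 1→3.
A3 = A2; e.g. 2 (Blocker) can still go to 4. Fixed point.
Reacher's winning region = {0, 1, 3, 5, 6}.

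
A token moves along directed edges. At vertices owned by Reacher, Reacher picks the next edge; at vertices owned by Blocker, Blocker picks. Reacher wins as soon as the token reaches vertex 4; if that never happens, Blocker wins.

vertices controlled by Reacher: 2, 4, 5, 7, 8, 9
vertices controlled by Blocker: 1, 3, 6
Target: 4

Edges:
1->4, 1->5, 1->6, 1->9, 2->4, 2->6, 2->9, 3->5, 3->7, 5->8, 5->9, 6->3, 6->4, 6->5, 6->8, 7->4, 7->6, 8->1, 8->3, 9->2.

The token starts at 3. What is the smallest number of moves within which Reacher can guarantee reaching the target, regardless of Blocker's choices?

A0 = {4}
A1: add {2, 7} — 2 (Reacher) has 2→4; 7 (Reacher) has 7→4.
A2: add {9} — 9 (Reacher) has 9→2.
A3: add {5} — 5 (Reacher) has 5→9.
A4: add {3} — 3 (Blocker): all of {5, 7} already in.
3 enters the attractor at level 4, so Reacher can force the target in 4 moves from there.

4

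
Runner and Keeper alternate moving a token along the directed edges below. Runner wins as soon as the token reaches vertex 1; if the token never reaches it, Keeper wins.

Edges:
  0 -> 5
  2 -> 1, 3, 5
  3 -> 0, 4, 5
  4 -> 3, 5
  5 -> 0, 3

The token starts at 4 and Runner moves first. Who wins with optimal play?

Track states (vertex, player-to-move).
A0 = {(1,Runner), (1,Keeper)}
A1: add {(2,Runner)}.
A2 = A1; e.g. (0,Runner) stays out. (4,Runner) never enters ⇒ Keeper avoids the target.

Keeper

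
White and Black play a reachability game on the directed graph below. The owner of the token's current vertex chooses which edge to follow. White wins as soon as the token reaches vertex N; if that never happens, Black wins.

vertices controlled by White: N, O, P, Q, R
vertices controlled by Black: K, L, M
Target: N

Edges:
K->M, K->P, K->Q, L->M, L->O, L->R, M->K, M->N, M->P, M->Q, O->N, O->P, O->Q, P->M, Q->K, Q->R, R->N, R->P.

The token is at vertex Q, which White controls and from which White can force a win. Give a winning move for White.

A0 = {N}
A1: add {O, R} — O (White) has O→N; R (White) has R→N.
A2: add {Q} — Q (White) has Q→R.
A3 = A2; e.g. K (Black) can still go to M. Fixed point.
From Q, successor R is in the attractor (rank 1); the other successor K is not.

R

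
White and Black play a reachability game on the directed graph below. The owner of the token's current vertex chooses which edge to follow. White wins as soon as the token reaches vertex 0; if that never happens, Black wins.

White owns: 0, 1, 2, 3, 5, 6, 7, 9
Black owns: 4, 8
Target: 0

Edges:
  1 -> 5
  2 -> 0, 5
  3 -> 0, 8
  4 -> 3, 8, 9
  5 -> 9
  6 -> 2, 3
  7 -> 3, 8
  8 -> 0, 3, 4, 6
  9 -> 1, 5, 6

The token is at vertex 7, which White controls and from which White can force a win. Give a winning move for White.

3

A0 = {0}
A1: add {2, 3} — 2 (White) has 2→0; 3 (White) has 3→0.
A2: add {6, 7} — 6 (White) has 6→2; 7 (White) has 7→3.
A3: add {9} — 9 (White) has 9→6.
A4: add {5} — 5 (White) has 5→9.
A5: add {1} — 1 (White) has 1→5.
A6 = A5; e.g. 4 (Black) can still go to 8. Fixed point.
From 7, successor 3 is in the attractor (rank 1); the other successor 8 is not.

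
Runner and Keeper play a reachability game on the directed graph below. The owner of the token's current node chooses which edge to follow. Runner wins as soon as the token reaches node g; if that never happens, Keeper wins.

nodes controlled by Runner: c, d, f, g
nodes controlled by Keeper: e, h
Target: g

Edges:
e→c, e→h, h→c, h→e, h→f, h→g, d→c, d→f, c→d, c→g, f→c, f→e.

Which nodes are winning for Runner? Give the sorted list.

A0 = {g}
A1: add {c} — c (Runner) has c→g.
A2: add {d, f} — d (Runner) has d→c; f (Runner) has f→c.
A3 = A2; e.g. e (Keeper) can still go to h. Fixed point.
Runner's winning region = {c, d, f, g}.

c, d, f, g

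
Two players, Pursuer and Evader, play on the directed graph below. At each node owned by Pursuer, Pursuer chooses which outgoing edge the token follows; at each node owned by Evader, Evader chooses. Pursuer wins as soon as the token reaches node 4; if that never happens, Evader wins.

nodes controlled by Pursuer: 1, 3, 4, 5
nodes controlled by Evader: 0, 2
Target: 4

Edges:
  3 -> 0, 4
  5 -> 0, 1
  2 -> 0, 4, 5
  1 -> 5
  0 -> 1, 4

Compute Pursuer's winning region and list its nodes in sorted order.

A0 = {4}
A1: add {3} — 3 (Pursuer) has 3→4.
A2 = A1; e.g. 0 (Evader) can still go to 1. Fixed point.
Pursuer's winning region = {3, 4}.

3, 4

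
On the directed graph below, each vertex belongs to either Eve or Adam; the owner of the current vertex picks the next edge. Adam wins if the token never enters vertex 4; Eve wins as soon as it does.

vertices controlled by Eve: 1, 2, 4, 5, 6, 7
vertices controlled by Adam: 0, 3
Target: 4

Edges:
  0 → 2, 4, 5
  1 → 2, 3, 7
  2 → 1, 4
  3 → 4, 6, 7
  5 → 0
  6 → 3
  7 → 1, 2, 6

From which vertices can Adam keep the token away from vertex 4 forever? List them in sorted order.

A0 = {4}
A1: add {2} — 2 (Eve) has 2→4.
A2: add {1, 7} — 1 (Eve) has 1→2; 7 (Eve) has 7→2.
A3 = A2; e.g. 0 (Adam) can still go to 5. Fixed point.
Eve's attractor = {1, 2, 4, 7}; Adam avoids the target exactly from the complement.

0, 3, 5, 6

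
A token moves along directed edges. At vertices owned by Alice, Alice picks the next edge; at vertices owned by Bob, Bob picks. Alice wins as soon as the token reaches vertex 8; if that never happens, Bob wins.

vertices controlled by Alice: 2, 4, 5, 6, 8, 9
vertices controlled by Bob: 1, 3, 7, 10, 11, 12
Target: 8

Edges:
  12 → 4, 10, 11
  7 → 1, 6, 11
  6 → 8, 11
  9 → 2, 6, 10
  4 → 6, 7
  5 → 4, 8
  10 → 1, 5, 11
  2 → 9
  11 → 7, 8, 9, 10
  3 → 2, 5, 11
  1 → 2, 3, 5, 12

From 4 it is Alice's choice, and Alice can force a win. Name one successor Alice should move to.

6

A0 = {8}
A1: add {5, 6} — 5 (Alice) has 5→8; 6 (Alice) has 6→8.
A2: add {4, 9} — 4 (Alice) has 4→6; 9 (Alice) has 9→6.
A3: add {2} — 2 (Alice) has 2→9.
A4 = A3; e.g. 1 (Bob) can still go to 3. Fixed point.
From 4, successor 6 is in the attractor (rank 1); the other successor 7 is not.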